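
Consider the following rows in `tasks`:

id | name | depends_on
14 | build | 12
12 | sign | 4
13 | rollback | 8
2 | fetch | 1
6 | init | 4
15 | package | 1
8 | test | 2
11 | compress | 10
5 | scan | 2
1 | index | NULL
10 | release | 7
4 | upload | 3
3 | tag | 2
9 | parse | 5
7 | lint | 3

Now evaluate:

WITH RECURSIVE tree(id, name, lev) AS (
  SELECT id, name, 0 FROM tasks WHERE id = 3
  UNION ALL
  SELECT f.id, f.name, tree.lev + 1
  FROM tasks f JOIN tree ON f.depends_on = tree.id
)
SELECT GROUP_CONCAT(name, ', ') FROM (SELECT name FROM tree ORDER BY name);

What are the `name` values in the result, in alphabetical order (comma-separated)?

build, compress, init, lint, release, sign, tag, upload

Base: id=3 (tag) at lev 0.
Iteration 1: rows with depends_on in {3} -> upload (id 4, lev 1), lint (id 7, lev 1).
Iteration 2: rows with depends_on in {4,7} -> init (id 6, lev 2), release (id 10, lev 2), sign (id 12, lev 2).
Iteration 3: rows with depends_on in {6,10,12} -> compress (id 11, lev 3), build (id 14, lev 3).
Iteration 4: no rows with depends_on in {11,14}; recursion stops.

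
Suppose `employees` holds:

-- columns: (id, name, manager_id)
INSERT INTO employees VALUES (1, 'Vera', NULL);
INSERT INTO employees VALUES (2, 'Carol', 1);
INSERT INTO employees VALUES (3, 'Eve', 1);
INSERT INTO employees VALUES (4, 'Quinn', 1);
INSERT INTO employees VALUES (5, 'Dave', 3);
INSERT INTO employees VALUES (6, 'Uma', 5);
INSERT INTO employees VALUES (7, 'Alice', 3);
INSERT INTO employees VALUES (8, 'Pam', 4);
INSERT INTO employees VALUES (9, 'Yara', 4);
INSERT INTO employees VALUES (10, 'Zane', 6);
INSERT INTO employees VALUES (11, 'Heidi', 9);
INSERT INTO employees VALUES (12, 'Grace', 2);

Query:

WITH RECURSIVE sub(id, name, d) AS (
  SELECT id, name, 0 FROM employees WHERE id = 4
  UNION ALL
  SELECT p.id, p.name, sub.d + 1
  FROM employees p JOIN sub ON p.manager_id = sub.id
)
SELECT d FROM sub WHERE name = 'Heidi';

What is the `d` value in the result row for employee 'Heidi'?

Base: id=4 (Quinn) at d 0.
Iteration 1: rows with manager_id in {4} -> Pam (id 8, d 1), Yara (id 9, d 1).
Iteration 2: rows with manager_id in {8,9} -> Heidi (id 11, d 2).
Iteration 3: no rows with manager_id in {11}; recursion stops.

2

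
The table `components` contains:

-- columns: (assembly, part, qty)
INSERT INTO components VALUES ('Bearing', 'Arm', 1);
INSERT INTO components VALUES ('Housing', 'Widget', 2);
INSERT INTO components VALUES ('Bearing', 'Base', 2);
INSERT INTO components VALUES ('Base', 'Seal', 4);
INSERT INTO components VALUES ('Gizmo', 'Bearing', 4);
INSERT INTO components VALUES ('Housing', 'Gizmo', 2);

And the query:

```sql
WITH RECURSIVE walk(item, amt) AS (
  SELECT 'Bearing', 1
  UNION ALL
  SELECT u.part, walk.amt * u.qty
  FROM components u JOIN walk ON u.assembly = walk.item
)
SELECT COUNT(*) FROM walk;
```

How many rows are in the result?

4

Base: (Bearing, amt=1).
Iteration 1: components of {Bearing} -> Arm = 1*1 = 1, Base = 1*2 = 2.
Iteration 2: components of {Arm,Base} -> Seal = 2*4 = 8.
Iteration 3: no further components; recursion stops.
Total rows emitted: 4.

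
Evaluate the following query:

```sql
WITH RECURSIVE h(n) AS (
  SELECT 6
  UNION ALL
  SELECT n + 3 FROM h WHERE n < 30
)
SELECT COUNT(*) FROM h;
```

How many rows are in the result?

9

Base: n=6.
Iteration 1: 6 < 30 holds -> n = 6 + 3 = 9.
Iteration 2: 9 < 30 holds -> n = 9 + 3 = 12.
Iteration 3: 12 < 30 holds -> n = 12 + 3 = 15.
Iteration 4: 15 < 30 holds -> n = 15 + 3 = 18.
Iteration 5: 18 < 30 holds -> n = 18 + 3 = 21.
Iteration 6: 21 < 30 holds -> n = 21 + 3 = 24.
Iteration 7: 24 < 30 holds -> n = 24 + 3 = 27.
Iteration 8: 27 < 30 holds -> n = 27 + 3 = 30.
Iteration 9: 30 < 30 fails; recursion stops.
Total rows emitted: 9.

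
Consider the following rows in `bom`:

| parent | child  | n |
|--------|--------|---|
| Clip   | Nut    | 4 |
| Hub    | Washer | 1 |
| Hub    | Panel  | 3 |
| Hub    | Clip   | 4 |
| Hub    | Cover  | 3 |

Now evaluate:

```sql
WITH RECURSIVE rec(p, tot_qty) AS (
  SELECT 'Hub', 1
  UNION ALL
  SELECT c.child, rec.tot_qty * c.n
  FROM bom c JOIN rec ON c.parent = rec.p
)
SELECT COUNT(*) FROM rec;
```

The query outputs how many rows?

6

Base: (Hub, tot_qty=1).
Iteration 1: components of {Hub} -> Clip = 1*4 = 4, Cover = 1*3 = 3, Panel = 1*3 = 3, Washer = 1*1 = 1.
Iteration 2: components of {Clip,Cover,Panel,Washer} -> Nut = 4*4 = 16.
Iteration 3: no further components; recursion stops.
Total rows emitted: 6.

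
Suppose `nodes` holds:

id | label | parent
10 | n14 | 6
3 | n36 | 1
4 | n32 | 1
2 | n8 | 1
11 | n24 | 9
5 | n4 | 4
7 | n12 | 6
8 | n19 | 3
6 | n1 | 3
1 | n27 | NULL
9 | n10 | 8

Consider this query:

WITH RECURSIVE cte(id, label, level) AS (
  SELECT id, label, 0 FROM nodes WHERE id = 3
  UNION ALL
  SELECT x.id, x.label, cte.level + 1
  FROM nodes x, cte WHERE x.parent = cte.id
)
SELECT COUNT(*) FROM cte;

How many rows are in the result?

7

Base: id=3 (n36) at level 0.
Iteration 1: rows with parent in {3} -> n1 (id 6, level 1), n19 (id 8, level 1).
Iteration 2: rows with parent in {6,8} -> n12 (id 7, level 2), n10 (id 9, level 2), n14 (id 10, level 2).
Iteration 3: rows with parent in {7,9,10} -> n24 (id 11, level 3).
Iteration 4: no rows with parent in {11}; recursion stops.
Total rows emitted: 7.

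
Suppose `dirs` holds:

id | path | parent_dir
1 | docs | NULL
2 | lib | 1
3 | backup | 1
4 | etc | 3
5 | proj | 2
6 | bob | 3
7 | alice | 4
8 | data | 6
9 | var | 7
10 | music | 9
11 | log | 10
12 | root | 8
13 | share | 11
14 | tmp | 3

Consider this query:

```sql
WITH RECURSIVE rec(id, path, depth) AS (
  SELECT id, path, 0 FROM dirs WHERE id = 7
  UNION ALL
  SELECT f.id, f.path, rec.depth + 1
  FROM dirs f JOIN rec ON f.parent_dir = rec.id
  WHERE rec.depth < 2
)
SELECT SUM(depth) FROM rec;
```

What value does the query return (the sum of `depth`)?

3

Base: id=7 (alice) at depth 0.
Iteration 1: rows with parent_dir in {7} -> var (id 9, depth 1).
Iteration 2: rows with parent_dir in {9} -> music (id 10, depth 2).
Iteration 3: depth < 2 fails for all current rows; recursion stops.
SUM(depth) = 0 + 1 + 2 = 3.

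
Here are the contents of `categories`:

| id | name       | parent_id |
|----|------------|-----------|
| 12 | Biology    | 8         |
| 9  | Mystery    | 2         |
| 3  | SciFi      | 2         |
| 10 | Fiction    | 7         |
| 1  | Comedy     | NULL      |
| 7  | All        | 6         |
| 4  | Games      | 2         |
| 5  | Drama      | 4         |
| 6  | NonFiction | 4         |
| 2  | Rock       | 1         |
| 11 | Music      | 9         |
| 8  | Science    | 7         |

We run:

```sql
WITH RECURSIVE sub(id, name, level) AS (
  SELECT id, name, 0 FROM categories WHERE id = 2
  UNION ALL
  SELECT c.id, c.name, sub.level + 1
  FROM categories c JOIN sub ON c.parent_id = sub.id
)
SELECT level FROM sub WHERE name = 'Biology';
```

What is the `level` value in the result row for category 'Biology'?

5

Base: id=2 (Rock) at level 0.
Iteration 1: rows with parent_id in {2} -> SciFi (id 3, level 1), Games (id 4, level 1), Mystery (id 9, level 1).
Iteration 2: rows with parent_id in {3,4,9} -> Drama (id 5, level 2), NonFiction (id 6, level 2), Music (id 11, level 2).
Iteration 3: rows with parent_id in {5,6,11} -> All (id 7, level 3).
Iteration 4: rows with parent_id in {7} -> Science (id 8, level 4), Fiction (id 10, level 4).
Iteration 5: rows with parent_id in {8,10} -> Biology (id 12, level 5).
Iteration 6: no rows with parent_id in {12}; recursion stops.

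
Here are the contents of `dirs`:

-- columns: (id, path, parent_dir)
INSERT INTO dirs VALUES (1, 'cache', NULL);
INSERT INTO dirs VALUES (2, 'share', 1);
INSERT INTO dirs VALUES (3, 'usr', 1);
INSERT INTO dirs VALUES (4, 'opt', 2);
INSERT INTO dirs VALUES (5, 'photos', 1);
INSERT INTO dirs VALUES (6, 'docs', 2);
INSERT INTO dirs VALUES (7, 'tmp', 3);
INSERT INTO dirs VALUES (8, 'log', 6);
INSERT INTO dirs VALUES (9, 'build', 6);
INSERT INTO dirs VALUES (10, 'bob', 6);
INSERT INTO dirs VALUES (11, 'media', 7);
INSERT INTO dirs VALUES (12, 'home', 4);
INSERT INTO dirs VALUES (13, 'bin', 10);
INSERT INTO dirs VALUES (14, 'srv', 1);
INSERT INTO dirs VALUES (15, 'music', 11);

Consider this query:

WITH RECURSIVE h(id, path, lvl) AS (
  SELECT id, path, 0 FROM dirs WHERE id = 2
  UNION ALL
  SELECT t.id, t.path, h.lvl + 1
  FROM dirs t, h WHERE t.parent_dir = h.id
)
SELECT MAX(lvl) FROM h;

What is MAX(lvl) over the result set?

3

Base: id=2 (share) at lvl 0.
Iteration 1: rows with parent_dir in {2} -> opt (id 4, lvl 1), docs (id 6, lvl 1).
Iteration 2: rows with parent_dir in {4,6} -> log (id 8, lvl 2), build (id 9, lvl 2), bob (id 10, lvl 2), home (id 12, lvl 2).
Iteration 3: rows with parent_dir in {8,9,10,12} -> bin (id 13, lvl 3).
Iteration 4: no rows with parent_dir in {13}; recursion stops.
lvl values: 0, 1, 1, 2, 2, 2, 2, 3; the maximum is 3.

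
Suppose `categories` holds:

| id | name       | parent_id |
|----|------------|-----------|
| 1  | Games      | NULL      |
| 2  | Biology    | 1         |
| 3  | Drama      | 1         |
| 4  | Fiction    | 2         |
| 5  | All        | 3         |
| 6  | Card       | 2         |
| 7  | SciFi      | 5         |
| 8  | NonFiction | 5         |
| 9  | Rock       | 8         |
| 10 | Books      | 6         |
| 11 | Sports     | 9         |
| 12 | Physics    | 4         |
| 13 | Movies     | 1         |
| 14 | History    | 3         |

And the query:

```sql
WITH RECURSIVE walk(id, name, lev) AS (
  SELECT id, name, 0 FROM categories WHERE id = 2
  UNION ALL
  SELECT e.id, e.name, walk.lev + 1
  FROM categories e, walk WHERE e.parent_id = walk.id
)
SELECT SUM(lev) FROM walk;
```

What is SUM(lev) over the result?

Base: id=2 (Biology) at lev 0.
Iteration 1: rows with parent_id in {2} -> Fiction (id 4, lev 1), Card (id 6, lev 1).
Iteration 2: rows with parent_id in {4,6} -> Books (id 10, lev 2), Physics (id 12, lev 2).
Iteration 3: no rows with parent_id in {10,12}; recursion stops.
SUM(lev) = 0 + 1 + 1 + 2 + 2 = 6.

6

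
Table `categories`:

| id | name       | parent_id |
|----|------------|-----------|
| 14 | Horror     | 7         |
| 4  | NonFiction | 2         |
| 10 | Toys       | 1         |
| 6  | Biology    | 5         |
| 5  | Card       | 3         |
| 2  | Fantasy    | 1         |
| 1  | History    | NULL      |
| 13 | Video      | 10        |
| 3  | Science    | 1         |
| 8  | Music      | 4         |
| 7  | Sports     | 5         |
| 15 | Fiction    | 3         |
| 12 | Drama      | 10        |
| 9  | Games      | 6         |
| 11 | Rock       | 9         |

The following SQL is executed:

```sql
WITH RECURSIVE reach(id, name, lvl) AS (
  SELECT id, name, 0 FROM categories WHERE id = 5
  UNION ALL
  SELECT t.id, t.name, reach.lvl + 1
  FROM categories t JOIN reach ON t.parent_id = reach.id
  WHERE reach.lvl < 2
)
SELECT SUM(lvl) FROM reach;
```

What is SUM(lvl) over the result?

Base: id=5 (Card) at lvl 0.
Iteration 1: rows with parent_id in {5} -> Biology (id 6, lvl 1), Sports (id 7, lvl 1).
Iteration 2: rows with parent_id in {6,7} -> Games (id 9, lvl 2), Horror (id 14, lvl 2).
Iteration 3: lvl < 2 fails for all current rows; recursion stops.
SUM(lvl) = 0 + 1 + 1 + 2 + 2 = 6.

6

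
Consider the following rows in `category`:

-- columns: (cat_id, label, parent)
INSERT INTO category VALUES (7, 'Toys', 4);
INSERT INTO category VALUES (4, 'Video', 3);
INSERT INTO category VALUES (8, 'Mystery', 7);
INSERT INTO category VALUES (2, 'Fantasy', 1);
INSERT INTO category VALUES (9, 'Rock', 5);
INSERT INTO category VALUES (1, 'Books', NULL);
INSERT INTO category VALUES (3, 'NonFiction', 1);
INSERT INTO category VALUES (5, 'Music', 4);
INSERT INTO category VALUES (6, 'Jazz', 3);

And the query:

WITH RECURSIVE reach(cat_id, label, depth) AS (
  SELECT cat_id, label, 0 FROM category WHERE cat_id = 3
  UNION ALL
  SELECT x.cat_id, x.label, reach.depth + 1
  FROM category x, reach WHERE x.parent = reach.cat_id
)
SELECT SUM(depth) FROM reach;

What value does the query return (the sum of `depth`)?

12

Base: cat_id=3 (NonFiction) at depth 0.
Iteration 1: rows with parent in {3} -> Video (id 4, depth 1), Jazz (id 6, depth 1).
Iteration 2: rows with parent in {4,6} -> Music (id 5, depth 2), Toys (id 7, depth 2).
Iteration 3: rows with parent in {5,7} -> Mystery (id 8, depth 3), Rock (id 9, depth 3).
Iteration 4: no rows with parent in {8,9}; recursion stops.
SUM(depth) = 0 + 1 + 1 + 2 + 2 + 3 + 3 = 12.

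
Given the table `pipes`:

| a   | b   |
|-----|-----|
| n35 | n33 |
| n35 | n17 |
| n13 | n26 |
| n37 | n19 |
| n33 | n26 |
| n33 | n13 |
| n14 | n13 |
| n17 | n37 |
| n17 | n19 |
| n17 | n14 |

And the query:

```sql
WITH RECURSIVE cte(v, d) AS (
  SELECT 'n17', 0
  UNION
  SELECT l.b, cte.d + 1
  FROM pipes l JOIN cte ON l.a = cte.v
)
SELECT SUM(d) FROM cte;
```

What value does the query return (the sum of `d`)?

10

Base: (n17, d=0).
Iteration 1: edges from {n17} -> (n14, d=1), (n19, d=1), (n37, d=1).
Iteration 2: edges from {n14,n19,n37} -> (n13, d=2), (n19, d=2).
Iteration 3: edges from {n13,n19} -> (n26, d=3).
Iteration 4: no outgoing edges from {n26}; recursion stops.
SUM(d) = 0 + 1 + 1 + 1 + 2 + 2 + 3 = 10.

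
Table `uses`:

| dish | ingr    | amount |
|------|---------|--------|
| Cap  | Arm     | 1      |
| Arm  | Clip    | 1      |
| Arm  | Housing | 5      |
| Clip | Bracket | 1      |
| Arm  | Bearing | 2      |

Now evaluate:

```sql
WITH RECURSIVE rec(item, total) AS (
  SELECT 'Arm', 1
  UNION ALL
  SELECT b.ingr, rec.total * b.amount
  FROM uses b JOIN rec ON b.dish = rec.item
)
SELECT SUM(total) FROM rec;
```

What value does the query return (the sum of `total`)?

10

Base: (Arm, total=1).
Iteration 1: components of {Arm} -> Bearing = 1*2 = 2, Clip = 1*1 = 1, Housing = 1*5 = 5.
Iteration 2: components of {Bearing,Clip,Housing} -> Bracket = 1*1 = 1.
Iteration 3: no further components; recursion stops.
SUM(total) = 1 + 1 + 5 + 2 + 1 = 10.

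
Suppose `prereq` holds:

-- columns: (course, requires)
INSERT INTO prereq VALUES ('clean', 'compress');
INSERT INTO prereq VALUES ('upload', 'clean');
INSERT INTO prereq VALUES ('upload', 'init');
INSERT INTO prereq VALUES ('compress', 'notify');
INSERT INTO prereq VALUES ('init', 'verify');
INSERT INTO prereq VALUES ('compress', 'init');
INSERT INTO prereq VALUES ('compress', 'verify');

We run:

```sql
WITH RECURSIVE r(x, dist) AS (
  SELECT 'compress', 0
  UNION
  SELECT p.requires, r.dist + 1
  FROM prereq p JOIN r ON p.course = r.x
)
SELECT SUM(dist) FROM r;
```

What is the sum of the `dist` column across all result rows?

5

Base: (compress, dist=0).
Iteration 1: edges from {compress} -> (init, dist=1), (notify, dist=1), (verify, dist=1).
Iteration 2: edges from {init,notify,verify} -> (verify, dist=2).
Iteration 3: no outgoing edges from {verify}; recursion stops.
SUM(dist) = 0 + 1 + 1 + 1 + 2 = 5.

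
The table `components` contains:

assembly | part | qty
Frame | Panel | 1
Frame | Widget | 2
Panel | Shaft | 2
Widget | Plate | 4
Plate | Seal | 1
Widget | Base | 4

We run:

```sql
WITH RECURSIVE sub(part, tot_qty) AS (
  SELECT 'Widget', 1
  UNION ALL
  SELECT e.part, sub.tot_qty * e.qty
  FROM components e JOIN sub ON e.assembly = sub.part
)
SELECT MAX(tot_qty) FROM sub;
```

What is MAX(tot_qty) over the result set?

4

Base: (Widget, tot_qty=1).
Iteration 1: components of {Widget} -> Base = 1*4 = 4, Plate = 1*4 = 4.
Iteration 2: components of {Base,Plate} -> Seal = 4*1 = 4.
Iteration 3: no further components; recursion stops.
tot_qty values: 1, 4, 4, 4; the maximum is 4.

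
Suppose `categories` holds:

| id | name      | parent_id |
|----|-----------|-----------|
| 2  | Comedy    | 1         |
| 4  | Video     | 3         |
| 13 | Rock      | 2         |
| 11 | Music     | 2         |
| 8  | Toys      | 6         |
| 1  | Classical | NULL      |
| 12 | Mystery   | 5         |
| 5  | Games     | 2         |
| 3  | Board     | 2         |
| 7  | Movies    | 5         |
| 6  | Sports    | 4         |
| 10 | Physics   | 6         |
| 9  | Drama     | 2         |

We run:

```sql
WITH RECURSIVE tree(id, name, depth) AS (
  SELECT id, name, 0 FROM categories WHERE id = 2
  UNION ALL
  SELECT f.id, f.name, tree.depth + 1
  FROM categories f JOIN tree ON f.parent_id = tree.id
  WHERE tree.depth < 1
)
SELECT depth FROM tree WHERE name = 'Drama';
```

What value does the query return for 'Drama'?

Base: id=2 (Comedy) at depth 0.
Iteration 1: rows with parent_id in {2} -> Board (id 3, depth 1), Games (id 5, depth 1), Drama (id 9, depth 1), Music (id 11, depth 1), Rock (id 13, depth 1).
Iteration 2: depth < 1 fails for all current rows; recursion stops.

1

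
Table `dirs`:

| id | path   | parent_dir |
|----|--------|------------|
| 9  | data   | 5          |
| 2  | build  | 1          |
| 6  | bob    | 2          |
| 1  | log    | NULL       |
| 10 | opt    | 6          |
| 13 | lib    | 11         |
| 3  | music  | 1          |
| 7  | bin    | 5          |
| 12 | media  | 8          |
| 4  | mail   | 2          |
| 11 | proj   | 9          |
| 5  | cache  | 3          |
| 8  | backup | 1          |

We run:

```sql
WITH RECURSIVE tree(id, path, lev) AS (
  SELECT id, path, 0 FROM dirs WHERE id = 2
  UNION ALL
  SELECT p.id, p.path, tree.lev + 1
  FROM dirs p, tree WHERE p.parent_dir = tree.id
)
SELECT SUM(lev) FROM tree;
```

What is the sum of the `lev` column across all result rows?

4

Base: id=2 (build) at lev 0.
Iteration 1: rows with parent_dir in {2} -> mail (id 4, lev 1), bob (id 6, lev 1).
Iteration 2: rows with parent_dir in {4,6} -> opt (id 10, lev 2).
Iteration 3: no rows with parent_dir in {10}; recursion stops.
SUM(lev) = 0 + 1 + 1 + 2 = 4.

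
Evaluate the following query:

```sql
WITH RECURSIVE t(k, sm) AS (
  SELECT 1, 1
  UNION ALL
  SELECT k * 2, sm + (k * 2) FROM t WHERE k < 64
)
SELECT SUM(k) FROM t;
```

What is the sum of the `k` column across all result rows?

Base: k=1, sm=1.
Iteration 1: 1 < 64 holds -> k = 1 * 2 = 2, sm = 1 + 2 = 3.
Iteration 2: 2 < 64 holds -> k = 2 * 2 = 4, sm = 3 + 4 = 7.
Iteration 3: 4 < 64 holds -> k = 4 * 2 = 8, sm = 7 + 8 = 15.
Iteration 4: 8 < 64 holds -> k = 8 * 2 = 16, sm = 15 + 16 = 31.
Iteration 5: 16 < 64 holds -> k = 16 * 2 = 32, sm = 31 + 32 = 63.
Iteration 6: 32 < 64 holds -> k = 32 * 2 = 64, sm = 63 + 64 = 127.
Iteration 7: 64 < 64 fails; recursion stops.
SUM(k) = 1 + 2 + 4 + 8 + 16 + 32 + 64 = 127.

127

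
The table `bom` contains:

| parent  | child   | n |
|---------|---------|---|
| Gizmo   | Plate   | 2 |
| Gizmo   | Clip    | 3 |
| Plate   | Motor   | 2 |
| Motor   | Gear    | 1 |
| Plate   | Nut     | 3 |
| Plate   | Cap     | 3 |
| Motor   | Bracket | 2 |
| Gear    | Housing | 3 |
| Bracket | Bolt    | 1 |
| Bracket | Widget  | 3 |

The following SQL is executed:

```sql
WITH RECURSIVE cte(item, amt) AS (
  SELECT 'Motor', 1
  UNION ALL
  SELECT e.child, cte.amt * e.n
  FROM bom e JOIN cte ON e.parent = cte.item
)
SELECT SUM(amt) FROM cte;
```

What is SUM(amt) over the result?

Base: (Motor, amt=1).
Iteration 1: components of {Motor} -> Bracket = 1*2 = 2, Gear = 1*1 = 1.
Iteration 2: components of {Bracket,Gear} -> Bolt = 2*1 = 2, Housing = 1*3 = 3, Widget = 2*3 = 6.
Iteration 3: no further components; recursion stops.
SUM(amt) = 1 + 1 + 2 + 3 + 2 + 6 = 15.

15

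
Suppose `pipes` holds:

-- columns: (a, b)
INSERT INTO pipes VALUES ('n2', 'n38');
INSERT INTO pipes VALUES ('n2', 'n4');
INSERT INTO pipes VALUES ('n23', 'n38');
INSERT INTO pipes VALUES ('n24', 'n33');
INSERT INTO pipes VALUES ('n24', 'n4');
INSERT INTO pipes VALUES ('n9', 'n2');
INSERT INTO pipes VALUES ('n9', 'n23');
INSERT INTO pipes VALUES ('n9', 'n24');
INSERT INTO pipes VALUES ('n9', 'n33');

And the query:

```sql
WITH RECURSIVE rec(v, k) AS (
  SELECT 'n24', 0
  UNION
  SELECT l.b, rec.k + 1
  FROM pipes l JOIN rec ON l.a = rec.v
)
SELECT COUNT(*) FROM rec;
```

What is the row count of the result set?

Base: (n24, k=0).
Iteration 1: edges from {n24} -> (n33, k=1), (n4, k=1).
Iteration 2: no outgoing edges from {n33,n4}; recursion stops.
Total rows emitted: 3.

3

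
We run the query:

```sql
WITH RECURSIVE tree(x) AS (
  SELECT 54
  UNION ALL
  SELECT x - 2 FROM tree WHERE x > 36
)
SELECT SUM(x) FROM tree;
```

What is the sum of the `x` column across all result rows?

Base: x=54.
Iteration 1: 54 > 36 holds -> x = 54 - 2 = 52.
Iteration 2: 52 > 36 holds -> x = 52 - 2 = 50.
Iteration 3: 50 > 36 holds -> x = 50 - 2 = 48.
Iteration 4: 48 > 36 holds -> x = 48 - 2 = 46.
Iteration 5: 46 > 36 holds -> x = 46 - 2 = 44.
Iteration 6: 44 > 36 holds -> x = 44 - 2 = 42.
Iteration 7: 42 > 36 holds -> x = 42 - 2 = 40.
Iteration 8: 40 > 36 holds -> x = 40 - 2 = 38.
Iteration 9: 38 > 36 holds -> x = 38 - 2 = 36.
Iteration 10: 36 > 36 fails; recursion stops.
SUM(x) = 54 + 52 + 50 + 48 + 46 + 44 + 42 + 40 + 38 + 36 = 450.

450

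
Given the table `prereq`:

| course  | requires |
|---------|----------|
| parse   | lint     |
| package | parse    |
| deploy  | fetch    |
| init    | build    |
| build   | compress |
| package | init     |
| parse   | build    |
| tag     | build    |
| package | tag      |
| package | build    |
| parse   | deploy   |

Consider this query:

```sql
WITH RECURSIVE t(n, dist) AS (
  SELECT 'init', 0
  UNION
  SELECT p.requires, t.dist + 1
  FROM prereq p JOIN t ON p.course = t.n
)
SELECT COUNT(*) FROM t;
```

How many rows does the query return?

Base: (init, dist=0).
Iteration 1: edges from {init} -> (build, dist=1).
Iteration 2: edges from {build} -> (compress, dist=2).
Iteration 3: no outgoing edges from {compress}; recursion stops.
Total rows emitted: 3.

3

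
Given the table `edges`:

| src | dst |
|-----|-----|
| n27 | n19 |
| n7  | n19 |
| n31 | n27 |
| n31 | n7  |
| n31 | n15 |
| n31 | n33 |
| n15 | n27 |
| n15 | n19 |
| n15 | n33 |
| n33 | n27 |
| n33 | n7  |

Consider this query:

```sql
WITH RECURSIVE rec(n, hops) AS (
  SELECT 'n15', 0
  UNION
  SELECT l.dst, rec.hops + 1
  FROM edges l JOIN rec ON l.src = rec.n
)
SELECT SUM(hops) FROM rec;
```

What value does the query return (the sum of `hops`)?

Base: (n15, hops=0).
Iteration 1: edges from {n15} -> (n19, hops=1), (n27, hops=1), (n33, hops=1).
Iteration 2: edges from {n19,n27,n33} -> (n19, hops=2), (n27, hops=2), (n7, hops=2).
Iteration 3: edges from {n19,n27,n7} -> (n19, hops=3). [UNION drops 1 duplicate row(s)]
Iteration 4: no outgoing edges from {n19}; recursion stops.
SUM(hops) = 0 + 1 + 1 + 1 + 2 + 2 + 2 + 3 = 12.

12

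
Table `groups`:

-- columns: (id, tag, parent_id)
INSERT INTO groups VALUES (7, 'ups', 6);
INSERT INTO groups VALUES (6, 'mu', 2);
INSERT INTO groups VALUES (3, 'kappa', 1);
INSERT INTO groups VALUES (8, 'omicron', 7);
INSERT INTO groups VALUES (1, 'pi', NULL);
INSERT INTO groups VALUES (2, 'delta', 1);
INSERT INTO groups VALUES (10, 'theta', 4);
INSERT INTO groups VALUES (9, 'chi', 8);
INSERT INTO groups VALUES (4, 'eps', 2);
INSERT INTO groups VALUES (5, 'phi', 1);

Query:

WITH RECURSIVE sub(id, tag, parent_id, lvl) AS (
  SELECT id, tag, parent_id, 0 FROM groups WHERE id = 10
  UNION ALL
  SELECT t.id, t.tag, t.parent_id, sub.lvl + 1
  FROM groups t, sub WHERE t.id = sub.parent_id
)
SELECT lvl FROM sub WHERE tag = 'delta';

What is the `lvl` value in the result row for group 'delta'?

2

Base: id=10 (theta), parent_id=4, lvl 0.
Iteration 1: join on id=4 -> eps (id 4, parent_id=2, lvl 1).
Iteration 2: join on id=2 -> delta (id 2, parent_id=1, lvl 2).
Iteration 3: join on id=1 -> pi (id 1, parent_id=NULL, lvl 3).
Iteration 4: parent_id is NULL; no match; recursion stops.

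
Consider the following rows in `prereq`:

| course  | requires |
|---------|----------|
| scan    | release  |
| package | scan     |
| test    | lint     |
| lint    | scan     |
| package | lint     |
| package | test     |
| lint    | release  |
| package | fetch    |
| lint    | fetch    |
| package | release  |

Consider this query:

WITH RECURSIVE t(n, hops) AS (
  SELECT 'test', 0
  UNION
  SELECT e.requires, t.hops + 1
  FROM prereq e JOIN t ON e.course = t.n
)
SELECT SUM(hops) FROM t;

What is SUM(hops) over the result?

Base: (test, hops=0).
Iteration 1: edges from {test} -> (lint, hops=1).
Iteration 2: edges from {lint} -> (fetch, hops=2), (release, hops=2), (scan, hops=2).
Iteration 3: edges from {fetch,release,scan} -> (release, hops=3).
Iteration 4: no outgoing edges from {release}; recursion stops.
SUM(hops) = 0 + 1 + 2 + 2 + 2 + 3 = 10.

10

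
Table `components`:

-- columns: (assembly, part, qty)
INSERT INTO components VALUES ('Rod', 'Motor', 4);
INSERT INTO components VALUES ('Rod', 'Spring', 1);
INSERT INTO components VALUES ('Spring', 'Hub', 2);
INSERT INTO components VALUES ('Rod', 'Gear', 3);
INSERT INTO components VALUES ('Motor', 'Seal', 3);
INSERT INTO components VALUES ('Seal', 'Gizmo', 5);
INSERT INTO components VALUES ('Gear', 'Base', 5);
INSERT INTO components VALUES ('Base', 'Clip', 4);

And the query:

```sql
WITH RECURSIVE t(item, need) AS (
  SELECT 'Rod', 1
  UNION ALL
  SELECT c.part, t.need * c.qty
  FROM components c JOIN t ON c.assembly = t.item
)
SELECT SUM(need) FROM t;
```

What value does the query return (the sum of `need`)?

158

Base: (Rod, need=1).
Iteration 1: components of {Rod} -> Gear = 1*3 = 3, Motor = 1*4 = 4, Spring = 1*1 = 1.
Iteration 2: components of {Gear,Motor,Spring} -> Base = 3*5 = 15, Hub = 1*2 = 2, Seal = 4*3 = 12.
Iteration 3: components of {Base,Hub,Seal} -> Clip = 15*4 = 60, Gizmo = 12*5 = 60.
Iteration 4: no further components; recursion stops.
SUM(need) = 1 + 4 + 1 + 3 + 12 + 2 + 15 + 60 + 60 = 158.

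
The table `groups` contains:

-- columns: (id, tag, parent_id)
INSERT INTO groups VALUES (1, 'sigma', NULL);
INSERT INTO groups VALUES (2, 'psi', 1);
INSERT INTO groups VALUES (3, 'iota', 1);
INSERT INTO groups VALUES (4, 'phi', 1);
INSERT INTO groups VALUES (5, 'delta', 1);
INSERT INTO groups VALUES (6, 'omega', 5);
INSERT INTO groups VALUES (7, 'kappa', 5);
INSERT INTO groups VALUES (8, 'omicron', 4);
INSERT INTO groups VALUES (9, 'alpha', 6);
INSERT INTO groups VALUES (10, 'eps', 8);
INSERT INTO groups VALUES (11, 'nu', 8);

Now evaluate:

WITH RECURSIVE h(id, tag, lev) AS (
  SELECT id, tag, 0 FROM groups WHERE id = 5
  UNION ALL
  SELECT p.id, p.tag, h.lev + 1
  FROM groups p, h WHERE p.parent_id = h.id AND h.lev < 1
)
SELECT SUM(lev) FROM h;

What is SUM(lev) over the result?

Base: id=5 (delta) at lev 0.
Iteration 1: rows with parent_id in {5} -> omega (id 6, lev 1), kappa (id 7, lev 1).
Iteration 2: lev < 1 fails for all current rows; recursion stops.
SUM(lev) = 0 + 1 + 1 = 2.

2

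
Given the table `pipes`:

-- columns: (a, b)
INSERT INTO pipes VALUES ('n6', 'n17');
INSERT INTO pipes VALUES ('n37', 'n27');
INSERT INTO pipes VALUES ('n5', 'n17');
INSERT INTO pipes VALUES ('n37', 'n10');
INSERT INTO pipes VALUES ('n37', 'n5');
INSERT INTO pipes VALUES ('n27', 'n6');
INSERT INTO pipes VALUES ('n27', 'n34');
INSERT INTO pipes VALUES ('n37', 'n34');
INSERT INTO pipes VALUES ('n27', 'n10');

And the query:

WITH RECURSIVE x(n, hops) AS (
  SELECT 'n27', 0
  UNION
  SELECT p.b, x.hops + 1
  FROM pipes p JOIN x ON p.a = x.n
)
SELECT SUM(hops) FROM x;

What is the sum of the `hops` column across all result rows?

Base: (n27, hops=0).
Iteration 1: edges from {n27} -> (n10, hops=1), (n34, hops=1), (n6, hops=1).
Iteration 2: edges from {n10,n34,n6} -> (n17, hops=2).
Iteration 3: no outgoing edges from {n17}; recursion stops.
SUM(hops) = 0 + 1 + 1 + 1 + 2 = 5.

5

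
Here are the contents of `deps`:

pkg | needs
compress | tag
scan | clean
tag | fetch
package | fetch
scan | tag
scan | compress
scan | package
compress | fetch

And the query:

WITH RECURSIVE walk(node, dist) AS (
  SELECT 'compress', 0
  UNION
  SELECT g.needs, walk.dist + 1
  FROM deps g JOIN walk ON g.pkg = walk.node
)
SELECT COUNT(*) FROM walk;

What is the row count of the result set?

Base: (compress, dist=0).
Iteration 1: edges from {compress} -> (fetch, dist=1), (tag, dist=1).
Iteration 2: edges from {fetch,tag} -> (fetch, dist=2).
Iteration 3: no outgoing edges from {fetch}; recursion stops.
Total rows emitted: 4.

4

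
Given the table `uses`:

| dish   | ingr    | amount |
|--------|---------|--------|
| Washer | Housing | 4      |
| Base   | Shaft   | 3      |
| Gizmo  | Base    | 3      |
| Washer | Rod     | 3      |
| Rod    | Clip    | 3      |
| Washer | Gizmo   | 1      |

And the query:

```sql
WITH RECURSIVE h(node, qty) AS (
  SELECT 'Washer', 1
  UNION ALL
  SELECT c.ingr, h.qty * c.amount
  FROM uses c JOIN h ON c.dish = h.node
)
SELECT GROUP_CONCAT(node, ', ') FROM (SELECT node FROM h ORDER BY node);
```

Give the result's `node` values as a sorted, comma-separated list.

Base: (Washer, qty=1).
Iteration 1: components of {Washer} -> Gizmo = 1*1 = 1, Housing = 1*4 = 4, Rod = 1*3 = 3.
Iteration 2: components of {Gizmo,Housing,Rod} -> Base = 1*3 = 3, Clip = 3*3 = 9.
Iteration 3: components of {Base,Clip} -> Shaft = 3*3 = 9.
Iteration 4: no further components; recursion stops.

Base, Clip, Gizmo, Housing, Rod, Shaft, Washer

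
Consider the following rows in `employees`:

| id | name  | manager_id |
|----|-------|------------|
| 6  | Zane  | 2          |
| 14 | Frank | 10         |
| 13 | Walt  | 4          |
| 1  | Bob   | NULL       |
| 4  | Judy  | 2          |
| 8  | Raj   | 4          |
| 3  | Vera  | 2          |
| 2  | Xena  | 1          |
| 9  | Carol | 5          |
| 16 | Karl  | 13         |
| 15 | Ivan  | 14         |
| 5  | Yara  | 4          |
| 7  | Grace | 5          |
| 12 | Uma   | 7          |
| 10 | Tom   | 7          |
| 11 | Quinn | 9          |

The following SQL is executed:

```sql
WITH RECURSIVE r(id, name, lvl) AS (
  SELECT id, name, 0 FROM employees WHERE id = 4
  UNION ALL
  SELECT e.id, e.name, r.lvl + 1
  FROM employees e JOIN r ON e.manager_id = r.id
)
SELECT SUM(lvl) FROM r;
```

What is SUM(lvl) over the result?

27

Base: id=4 (Judy) at lvl 0.
Iteration 1: rows with manager_id in {4} -> Yara (id 5, lvl 1), Raj (id 8, lvl 1), Walt (id 13, lvl 1).
Iteration 2: rows with manager_id in {5,8,13} -> Grace (id 7, lvl 2), Carol (id 9, lvl 2), Karl (id 16, lvl 2).
Iteration 3: rows with manager_id in {7,9,16} -> Tom (id 10, lvl 3), Quinn (id 11, lvl 3), Uma (id 12, lvl 3).
Iteration 4: rows with manager_id in {10,11,12} -> Frank (id 14, lvl 4).
Iteration 5: rows with manager_id in {14} -> Ivan (id 15, lvl 5).
Iteration 6: no rows with manager_id in {15}; recursion stops.
SUM(lvl) = 0 + 1 + 1 + 1 + 2 + 2 + 2 + 3 + 3 + 3 + 4 + 5 = 27.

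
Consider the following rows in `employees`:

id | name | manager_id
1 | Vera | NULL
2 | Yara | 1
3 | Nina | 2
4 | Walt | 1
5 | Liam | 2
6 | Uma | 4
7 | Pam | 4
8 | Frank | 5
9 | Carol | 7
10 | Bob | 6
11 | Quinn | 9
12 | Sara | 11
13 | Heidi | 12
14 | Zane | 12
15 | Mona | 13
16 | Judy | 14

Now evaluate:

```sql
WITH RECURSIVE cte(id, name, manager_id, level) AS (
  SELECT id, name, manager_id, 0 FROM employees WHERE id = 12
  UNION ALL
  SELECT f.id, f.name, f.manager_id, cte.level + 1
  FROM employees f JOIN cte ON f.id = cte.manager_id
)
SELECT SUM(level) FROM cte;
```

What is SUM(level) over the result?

15

Base: id=12 (Sara), manager_id=11, level 0.
Iteration 1: join on id=11 -> Quinn (id 11, manager_id=9, level 1).
Iteration 2: join on id=9 -> Carol (id 9, manager_id=7, level 2).
Iteration 3: join on id=7 -> Pam (id 7, manager_id=4, level 3).
Iteration 4: join on id=4 -> Walt (id 4, manager_id=1, level 4).
Iteration 5: join on id=1 -> Vera (id 1, manager_id=NULL, level 5).
Iteration 6: manager_id is NULL; no match; recursion stops.
SUM(level) = 0 + 1 + 2 + 3 + 4 + 5 = 15.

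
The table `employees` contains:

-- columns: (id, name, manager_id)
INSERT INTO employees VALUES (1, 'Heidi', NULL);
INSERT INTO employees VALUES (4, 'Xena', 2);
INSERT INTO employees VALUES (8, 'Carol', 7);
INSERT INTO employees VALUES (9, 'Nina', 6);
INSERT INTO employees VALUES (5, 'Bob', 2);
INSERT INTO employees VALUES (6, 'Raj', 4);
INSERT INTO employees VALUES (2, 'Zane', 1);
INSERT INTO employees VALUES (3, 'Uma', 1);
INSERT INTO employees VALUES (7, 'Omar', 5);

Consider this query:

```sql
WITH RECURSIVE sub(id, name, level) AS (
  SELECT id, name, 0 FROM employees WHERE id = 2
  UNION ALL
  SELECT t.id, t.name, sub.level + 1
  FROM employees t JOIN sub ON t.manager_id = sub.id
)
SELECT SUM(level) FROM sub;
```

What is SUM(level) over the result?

Base: id=2 (Zane) at level 0.
Iteration 1: rows with manager_id in {2} -> Xena (id 4, level 1), Bob (id 5, level 1).
Iteration 2: rows with manager_id in {4,5} -> Raj (id 6, level 2), Omar (id 7, level 2).
Iteration 3: rows with manager_id in {6,7} -> Carol (id 8, level 3), Nina (id 9, level 3).
Iteration 4: no rows with manager_id in {8,9}; recursion stops.
SUM(level) = 0 + 1 + 1 + 2 + 2 + 3 + 3 = 12.

12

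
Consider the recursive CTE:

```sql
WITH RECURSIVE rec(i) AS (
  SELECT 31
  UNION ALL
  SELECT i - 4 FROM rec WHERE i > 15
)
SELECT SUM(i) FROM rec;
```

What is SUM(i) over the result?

Base: i=31.
Iteration 1: 31 > 15 holds -> i = 31 - 4 = 27.
Iteration 2: 27 > 15 holds -> i = 27 - 4 = 23.
Iteration 3: 23 > 15 holds -> i = 23 - 4 = 19.
Iteration 4: 19 > 15 holds -> i = 19 - 4 = 15.
Iteration 5: 15 > 15 fails; recursion stops.
SUM(i) = 31 + 27 + 23 + 19 + 15 = 115.

115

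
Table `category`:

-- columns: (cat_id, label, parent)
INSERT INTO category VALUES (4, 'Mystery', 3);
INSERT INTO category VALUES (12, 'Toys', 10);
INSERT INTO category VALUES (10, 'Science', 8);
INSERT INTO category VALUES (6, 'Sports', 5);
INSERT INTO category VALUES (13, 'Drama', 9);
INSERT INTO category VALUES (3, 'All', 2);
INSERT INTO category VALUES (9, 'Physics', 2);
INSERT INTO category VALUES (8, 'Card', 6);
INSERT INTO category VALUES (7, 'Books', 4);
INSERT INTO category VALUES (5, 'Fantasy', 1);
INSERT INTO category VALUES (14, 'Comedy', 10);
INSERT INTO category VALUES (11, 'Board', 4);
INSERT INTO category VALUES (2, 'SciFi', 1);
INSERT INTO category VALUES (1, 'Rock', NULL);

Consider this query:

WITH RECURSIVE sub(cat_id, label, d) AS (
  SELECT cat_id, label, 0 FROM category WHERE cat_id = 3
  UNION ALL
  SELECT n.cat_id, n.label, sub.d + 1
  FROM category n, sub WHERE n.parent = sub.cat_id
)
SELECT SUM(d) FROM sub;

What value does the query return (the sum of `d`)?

Base: cat_id=3 (All) at d 0.
Iteration 1: rows with parent in {3} -> Mystery (id 4, d 1).
Iteration 2: rows with parent in {4} -> Books (id 7, d 2), Board (id 11, d 2).
Iteration 3: no rows with parent in {7,11}; recursion stops.
SUM(d) = 0 + 1 + 2 + 2 = 5.

5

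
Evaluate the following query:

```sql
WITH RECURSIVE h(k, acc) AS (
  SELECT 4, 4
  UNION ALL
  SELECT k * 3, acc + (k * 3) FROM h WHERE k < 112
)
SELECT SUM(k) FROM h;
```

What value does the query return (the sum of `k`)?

Base: k=4, acc=4.
Iteration 1: 4 < 112 holds -> k = 4 * 3 = 12, acc = 4 + 12 = 16.
Iteration 2: 12 < 112 holds -> k = 12 * 3 = 36, acc = 16 + 36 = 52.
Iteration 3: 36 < 112 holds -> k = 36 * 3 = 108, acc = 52 + 108 = 160.
Iteration 4: 108 < 112 holds -> k = 108 * 3 = 324, acc = 160 + 324 = 484.
Iteration 5: 324 < 112 fails; recursion stops.
SUM(k) = 4 + 12 + 36 + 108 + 324 = 484.

484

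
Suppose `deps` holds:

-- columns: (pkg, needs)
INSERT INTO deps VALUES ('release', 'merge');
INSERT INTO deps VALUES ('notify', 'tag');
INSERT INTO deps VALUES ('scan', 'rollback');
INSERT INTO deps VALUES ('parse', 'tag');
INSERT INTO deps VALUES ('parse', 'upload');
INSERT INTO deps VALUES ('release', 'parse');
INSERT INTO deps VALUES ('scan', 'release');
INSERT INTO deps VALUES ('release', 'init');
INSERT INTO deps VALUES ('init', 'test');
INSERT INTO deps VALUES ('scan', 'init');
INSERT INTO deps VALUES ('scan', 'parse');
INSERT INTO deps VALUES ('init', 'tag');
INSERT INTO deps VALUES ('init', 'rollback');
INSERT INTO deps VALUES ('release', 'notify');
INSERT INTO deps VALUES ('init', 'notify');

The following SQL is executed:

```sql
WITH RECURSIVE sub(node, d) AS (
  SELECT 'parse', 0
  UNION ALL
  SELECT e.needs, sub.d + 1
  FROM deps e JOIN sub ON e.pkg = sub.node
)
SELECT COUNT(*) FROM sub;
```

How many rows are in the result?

Base: (parse, d=0).
Iteration 1: edges from {parse} -> (tag, d=1), (upload, d=1).
Iteration 2: no outgoing edges from {tag,upload}; recursion stops.
Total rows emitted: 3.

3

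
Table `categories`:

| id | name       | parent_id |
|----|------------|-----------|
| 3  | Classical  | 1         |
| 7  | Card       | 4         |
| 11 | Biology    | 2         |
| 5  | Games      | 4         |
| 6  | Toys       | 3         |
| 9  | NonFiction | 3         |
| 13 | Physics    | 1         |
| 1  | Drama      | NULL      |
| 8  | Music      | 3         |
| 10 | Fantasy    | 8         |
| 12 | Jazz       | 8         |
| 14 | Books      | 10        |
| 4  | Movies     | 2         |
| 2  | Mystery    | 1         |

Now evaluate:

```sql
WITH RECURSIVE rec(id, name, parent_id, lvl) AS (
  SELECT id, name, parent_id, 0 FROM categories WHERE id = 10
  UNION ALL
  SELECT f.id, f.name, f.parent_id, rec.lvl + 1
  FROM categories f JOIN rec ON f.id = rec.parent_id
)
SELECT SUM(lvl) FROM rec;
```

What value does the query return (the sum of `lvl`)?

Base: id=10 (Fantasy), parent_id=8, lvl 0.
Iteration 1: join on id=8 -> Music (id 8, parent_id=3, lvl 1).
Iteration 2: join on id=3 -> Classical (id 3, parent_id=1, lvl 2).
Iteration 3: join on id=1 -> Drama (id 1, parent_id=NULL, lvl 3).
Iteration 4: parent_id is NULL; no match; recursion stops.
SUM(lvl) = 0 + 1 + 2 + 3 = 6.

6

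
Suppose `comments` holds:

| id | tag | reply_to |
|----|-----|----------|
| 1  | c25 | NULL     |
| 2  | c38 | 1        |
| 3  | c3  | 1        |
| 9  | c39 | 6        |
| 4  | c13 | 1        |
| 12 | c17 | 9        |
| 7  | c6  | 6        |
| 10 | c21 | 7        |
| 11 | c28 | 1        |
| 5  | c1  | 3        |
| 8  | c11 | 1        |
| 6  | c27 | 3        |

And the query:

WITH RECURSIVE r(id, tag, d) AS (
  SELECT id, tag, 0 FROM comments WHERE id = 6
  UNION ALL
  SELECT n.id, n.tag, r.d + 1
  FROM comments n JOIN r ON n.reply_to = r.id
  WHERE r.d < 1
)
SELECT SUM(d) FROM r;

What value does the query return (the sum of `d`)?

Base: id=6 (c27) at d 0.
Iteration 1: rows with reply_to in {6} -> c6 (id 7, d 1), c39 (id 9, d 1).
Iteration 2: d < 1 fails for all current rows; recursion stops.
SUM(d) = 0 + 1 + 1 = 2.

2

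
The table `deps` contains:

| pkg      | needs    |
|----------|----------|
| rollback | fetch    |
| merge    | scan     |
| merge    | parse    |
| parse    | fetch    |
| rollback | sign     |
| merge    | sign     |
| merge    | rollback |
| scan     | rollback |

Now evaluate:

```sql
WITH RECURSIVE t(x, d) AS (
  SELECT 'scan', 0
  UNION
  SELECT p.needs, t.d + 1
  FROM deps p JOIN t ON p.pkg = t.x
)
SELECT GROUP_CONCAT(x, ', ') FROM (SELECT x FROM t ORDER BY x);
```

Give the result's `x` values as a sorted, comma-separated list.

Base: (scan, d=0).
Iteration 1: edges from {scan} -> (rollback, d=1).
Iteration 2: edges from {rollback} -> (fetch, d=2), (sign, d=2).
Iteration 3: no outgoing edges from {fetch,sign}; recursion stops.

fetch, rollback, scan, sign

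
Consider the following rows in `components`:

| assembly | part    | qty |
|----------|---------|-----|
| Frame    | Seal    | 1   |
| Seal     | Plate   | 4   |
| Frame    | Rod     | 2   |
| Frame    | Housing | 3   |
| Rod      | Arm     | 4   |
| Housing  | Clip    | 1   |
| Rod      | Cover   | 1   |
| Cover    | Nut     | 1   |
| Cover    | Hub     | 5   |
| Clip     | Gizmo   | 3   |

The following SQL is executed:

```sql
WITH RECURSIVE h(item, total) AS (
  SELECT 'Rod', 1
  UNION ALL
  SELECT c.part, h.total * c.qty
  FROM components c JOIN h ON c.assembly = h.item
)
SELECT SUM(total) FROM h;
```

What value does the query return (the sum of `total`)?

12

Base: (Rod, total=1).
Iteration 1: components of {Rod} -> Arm = 1*4 = 4, Cover = 1*1 = 1.
Iteration 2: components of {Arm,Cover} -> Hub = 1*5 = 5, Nut = 1*1 = 1.
Iteration 3: no further components; recursion stops.
SUM(total) = 1 + 4 + 1 + 1 + 5 = 12.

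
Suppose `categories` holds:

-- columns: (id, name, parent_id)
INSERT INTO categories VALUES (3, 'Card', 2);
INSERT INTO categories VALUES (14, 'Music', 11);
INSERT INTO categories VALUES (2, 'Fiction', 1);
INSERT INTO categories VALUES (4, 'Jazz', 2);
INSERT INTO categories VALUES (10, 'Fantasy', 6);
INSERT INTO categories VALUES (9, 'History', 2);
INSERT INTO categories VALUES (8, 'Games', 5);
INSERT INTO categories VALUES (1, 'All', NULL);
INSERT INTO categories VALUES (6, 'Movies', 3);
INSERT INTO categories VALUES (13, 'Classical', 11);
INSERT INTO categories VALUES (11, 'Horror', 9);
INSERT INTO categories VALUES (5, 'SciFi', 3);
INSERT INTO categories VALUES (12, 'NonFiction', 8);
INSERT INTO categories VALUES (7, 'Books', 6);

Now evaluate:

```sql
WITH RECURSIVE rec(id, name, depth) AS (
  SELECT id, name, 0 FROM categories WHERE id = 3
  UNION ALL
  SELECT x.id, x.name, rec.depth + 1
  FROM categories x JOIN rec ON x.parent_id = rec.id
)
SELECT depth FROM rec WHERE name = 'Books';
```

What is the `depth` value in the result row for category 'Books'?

2

Base: id=3 (Card) at depth 0.
Iteration 1: rows with parent_id in {3} -> SciFi (id 5, depth 1), Movies (id 6, depth 1).
Iteration 2: rows with parent_id in {5,6} -> Books (id 7, depth 2), Games (id 8, depth 2), Fantasy (id 10, depth 2).
Iteration 3: rows with parent_id in {7,8,10} -> NonFiction (id 12, depth 3).
Iteration 4: no rows with parent_id in {12}; recursion stops.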